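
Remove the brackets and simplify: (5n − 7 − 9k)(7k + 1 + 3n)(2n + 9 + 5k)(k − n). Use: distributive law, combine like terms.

(5n − 7 − 9k)(7k + 1 + 3n)(2n + 9 + 5k)(k − n)
= (35kn + 5n + 15n^2 − 49k − 7 − 21n − 63k^2 − 9k − 27kn)(2n + 9 + 5k)(k − n)    [distributive law]
= (8kn − 16n + 15n^2 − 58k − 7 − 63k^2)(2n + 9 + 5k)(k − n)    [combine like terms]
= (16kn^2 + 72kn + 40k^2n − 32n^2 − 144n − 80kn + 30n^3 + 135n^2 + 75kn^2 − 116kn − 522k − 290k^2 − 14n − 63 − 35k − 126k^2n − 567k^2 − 315k^3)(k − n)    [distributive law]
= (91kn^2 − 124kn − 86k^2n + 103n^2 − 158n + 30n^3 − 557k − 857k^2 − 63 − 315k^3)(k − n)    [combine like terms]
= 91k^2n^2 − 91kn^3 − 124k^2n + 124kn^2 − 86k^3n + 86k^2n^2 + 103kn^2 − 103n^3 − 158kn + 158n^2 + 30kn^3 − 30n^4 − 557k^2 + 557kn − 857k^3 + 857k^2n − 63k + 63n − 315k^4 + 315k^3n    [distributive law]
= 177k^2n^2 − 61kn^3 + 733k^2n + 227kn^2 + 229k^3n − 103n^3 + 399kn + 158n^2 − 30n^4 − 557k^2 − 857k^3 − 63k + 63n − 315k^4    [combine like terms]

177k^2n^2 − 61kn^3 + 733k^2n + 227kn^2 + 229k^3n − 103n^3 + 399kn + 158n^2 − 30n^4 − 557k^2 − 857k^3 − 63k + 63n − 315k^4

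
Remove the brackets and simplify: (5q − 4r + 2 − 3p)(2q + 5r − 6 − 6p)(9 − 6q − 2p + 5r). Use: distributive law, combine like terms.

246q^2 − 60q^3 + 196pq^2 − 52q^2r − 181qr − 268pqr + 205qr^2 − 162q − 308pq − 36p^2q − 10r^2 + 85pr^2 − 100r^3 + 246r + 43pr + 72p^2r − 108 + 78p + 150p^2 − 36p^3

(5q − 4r + 2 − 3p)(2q + 5r − 6 − 6p)(9 − 6q − 2p + 5r)
= (10q^2 + 25qr − 30q − 30pq − 8qr − 20r^2 + 24r + 24pr + 4q + 10r − 12 − 12p − 6pq − 15pr + 18p + 18p^2)(9 − 6q − 2p + 5r)    [distributive law]
= (10q^2 + 17qr − 26q − 36pq − 20r^2 + 34r + 9pr − 12 + 6p + 18p^2)(9 − 6q − 2p + 5r)    [combine like terms]
= 90q^2 − 60q^3 − 20pq^2 + 50q^2r + 153qr − 102q^2r − 34pqr + 85qr^2 − 234q + 156q^2 + 52pq − 130qr − 324pq + 216pq^2 + 72p^2q − 180pqr − 180r^2 + 120qr^2 + 40pr^2 − 100r^3 + 306r − 204qr − 68pr + 170r^2 + 81pr − 54pqr − 18p^2r + 45pr^2 − 108 + 72q + 24p − 60r + 54p − 36pq − 12p^2 + 30pr + 162p^2 − 108p^2q − 36p^3 + 90p^2r    [distributive law]
= 246q^2 − 60q^3 + 196pq^2 − 52q^2r − 181qr − 268pqr + 205qr^2 − 162q − 308pq − 36p^2q − 10r^2 + 85pr^2 − 100r^3 + 246r + 43pr + 72p^2r − 108 + 78p + 150p^2 − 36p^3    [combine like terms]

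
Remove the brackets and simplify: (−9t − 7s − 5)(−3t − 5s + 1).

27t^2 + 66st + 6t + 35s^2 + 18s − 5

(−9t − 7s − 5)(−3t − 5s + 1)
= 27t^2 + 45st − 9t + 21st + 35s^2 − 7s + 15t + 25s − 5    [distributive law]
= 27t^2 + 66st + 6t + 35s^2 + 18s − 5    [combine like terms]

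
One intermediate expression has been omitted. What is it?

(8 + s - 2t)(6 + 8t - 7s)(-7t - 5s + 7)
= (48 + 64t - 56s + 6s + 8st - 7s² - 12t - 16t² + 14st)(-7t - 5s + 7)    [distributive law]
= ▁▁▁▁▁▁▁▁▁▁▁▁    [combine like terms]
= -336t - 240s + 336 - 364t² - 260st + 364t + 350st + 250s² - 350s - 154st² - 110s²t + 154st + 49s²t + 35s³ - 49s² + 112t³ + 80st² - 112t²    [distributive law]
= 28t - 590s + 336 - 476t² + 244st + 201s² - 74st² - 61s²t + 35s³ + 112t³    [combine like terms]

By combine like terms:

(48 + 52t - 50s + 22st - 7s² - 16t²)(-7t - 5s + 7)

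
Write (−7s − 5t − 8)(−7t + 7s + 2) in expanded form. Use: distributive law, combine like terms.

14st − 49s^2 − 70s + 35t^2 + 46t − 16

(−7s − 5t − 8)(−7t + 7s + 2)
= 49st − 49s^2 − 14s + 35t^2 − 35st − 10t + 56t − 56s − 16    [distributive law]
= 14st − 49s^2 − 70s + 35t^2 + 46t − 16    [combine like terms]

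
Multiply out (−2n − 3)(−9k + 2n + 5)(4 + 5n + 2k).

175kn + 82kn^2 + 36k^2n − 96n^2 − 20n^3 − 139n + 78k + 54k^2 − 60

(−2n − 3)(−9k + 2n + 5)(4 + 5n + 2k)
= (18kn − 4n^2 − 10n + 27k − 6n − 15)(4 + 5n + 2k)    [distributive law]
= (18kn − 4n^2 − 16n + 27k − 15)(4 + 5n + 2k)    [combine like terms]
= 72kn + 90kn^2 + 36k^2n − 16n^2 − 20n^3 − 8kn^2 − 64n − 80n^2 − 32kn + 108k + 135kn + 54k^2 − 60 − 75n − 30k    [distributive law]
= 175kn + 82kn^2 + 36k^2n − 96n^2 − 20n^3 − 139n + 78k + 54k^2 − 60    [combine like terms]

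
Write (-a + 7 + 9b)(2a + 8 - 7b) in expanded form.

-2a^2 + 6a + 25ab + 56 + 23b - 63b^2

(-a + 7 + 9b)(2a + 8 - 7b)
= -2a^2 - 8a + 7ab + 14a + 56 - 49b + 18ab + 72b - 63b^2    [distributive law]
= -2a^2 + 6a + 25ab + 56 + 23b - 63b^2    [combine like terms]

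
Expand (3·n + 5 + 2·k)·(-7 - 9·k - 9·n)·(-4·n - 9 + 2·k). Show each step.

(3·n + 5 + 2·k)·(-7 - 9·k - 9·n)·(-4·n - 9 + 2·k)
= (-21·n - 27·k·n - 27·n² - 35 - 45·k - 45·n - 14·k - 18·k² - 18·k·n)·(-4·n - 9 + 2·k)    [distributive law]
= (-66·n - 45·k·n - 27·n² - 35 - 59·k - 18·k²)·(-4·n - 9 + 2·k)    [combine like terms]
= 264·n² + 594·n - 132·k·n + 180·k·n² + 405·k·n - 90·k²·n + 108·n³ + 243·n² - 54·k·n² + 140·n + 315 - 70·k + 236·k·n + 531·k - 118·k² + 72·k²·n + 162·k² - 36·k³    [distributive law]
= 507·n² + 734·n + 509·k·n + 126·k·n² - 18·k²·n + 108·n³ + 315 + 461·k + 44·k² - 36·k³    [combine like terms]

507·n² + 734·n + 509·k·n + 126·k·n² - 18·k²·n + 108·n³ + 315 + 461·k + 44·k² - 36·k³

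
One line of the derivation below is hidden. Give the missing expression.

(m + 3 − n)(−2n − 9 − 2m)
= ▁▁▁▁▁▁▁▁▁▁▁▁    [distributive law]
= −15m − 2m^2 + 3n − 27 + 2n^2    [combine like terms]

By distributive law:

−2mn − 9m − 2m^2 − 6n − 27 − 6m + 2n^2 + 9n + 2mn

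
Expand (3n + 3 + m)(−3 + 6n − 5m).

(3n + 3 + m)(−3 + 6n − 5m)
= −9n + 18n² − 15mn − 9 + 18n − 15m − 3m + 6mn − 5m²    [distributive law]
= 9n + 18n² − 9mn − 9 − 18m − 5m²    [combine like terms]

9n + 18n² − 9mn − 9 − 18m − 5m²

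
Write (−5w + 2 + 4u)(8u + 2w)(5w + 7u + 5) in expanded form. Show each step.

(−5w + 2 + 4u)(8u + 2w)(5w + 7u + 5)
= (−40uw − 10w^2 + 16u + 4w + 32u^2 + 8uw)(5w + 7u + 5)    [distributive law]
= (−32uw − 10w^2 + 16u + 4w + 32u^2)(5w + 7u + 5)    [combine like terms]
= −160uw^2 − 224u^2w − 160uw − 50w^3 − 70uw^2 − 50w^2 + 80uw + 112u^2 + 80u + 20w^2 + 28uw + 20w + 160u^2w + 224u^3 + 160u^2    [distributive law]
= −230uw^2 − 64u^2w − 52uw − 50w^3 − 30w^2 + 272u^2 + 80u + 20w + 224u^3    [combine like terms]

−230uw^2 − 64u^2w − 52uw − 50w^3 − 30w^2 + 272u^2 + 80u + 20w + 224u^3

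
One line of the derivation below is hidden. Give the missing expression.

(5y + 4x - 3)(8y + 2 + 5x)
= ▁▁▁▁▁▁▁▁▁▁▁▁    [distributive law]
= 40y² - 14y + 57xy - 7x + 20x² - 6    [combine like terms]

Applying distributive law to the line above:

40y² + 10y + 25xy + 32xy + 8x + 20x² - 24y - 6 - 15x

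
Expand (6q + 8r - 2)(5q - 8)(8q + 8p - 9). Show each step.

240q³ + 240pq² - 734q² - 464pq + 650q + 320q²r + 320pqr - 872qr - 512pr + 576r + 128p - 144

(6q + 8r - 2)(5q - 8)(8q + 8p - 9)
= (30q² - 48q + 40qr - 64r - 10q + 16)(8q + 8p - 9)    [distributive law]
= (30q² - 58q + 40qr - 64r + 16)(8q + 8p - 9)    [combine like terms]
= 240q³ + 240pq² - 270q² - 464q² - 464pq + 522q + 320q²r + 320pqr - 360qr - 512qr - 512pr + 576r + 128q + 128p - 144    [distributive law]
= 240q³ + 240pq² - 734q² - 464pq + 650q + 320q²r + 320pqr - 872qr - 512pr + 576r + 128p - 144    [combine like terms]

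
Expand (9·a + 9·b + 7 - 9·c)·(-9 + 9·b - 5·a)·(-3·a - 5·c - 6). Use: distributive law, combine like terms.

(9·a + 9·b + 7 - 9·c)·(-9 + 9·b - 5·a)·(-3·a - 5·c - 6)
= (-81·a + 81·a·b - 45·a² - 81·b + 81·b² - 45·a·b - 63 + 63·b - 35·a + 81·c - 81·b·c + 45·a·c)·(-3·a - 5·c - 6)    [distributive law]
= (-116·a + 36·a·b - 45·a² - 18·b + 81·b² - 63 + 81·c - 81·b·c + 45·a·c)·(-3·a - 5·c - 6)    [combine like terms]
= 348·a² + 580·a·c + 696·a - 108·a²·b - 180·a·b·c - 216·a·b + 135·a³ + 225·a²·c + 270·a² + 54·a·b + 90·b·c + 108·b - 243·a·b² - 405·b²·c - 486·b² + 189·a + 315·c + 378 - 243·a·c - 405·c² - 486·c + 243·a·b·c + 405·b·c² + 486·b·c - 135·a²·c - 225·a·c² - 270·a·c    [distributive law]
= 618·a² + 67·a·c + 885·a - 108·a²·b + 63·a·b·c - 162·a·b + 135·a³ + 90·a²·c + 576·b·c + 108·b - 243·a·b² - 405·b²·c - 486·b² - 171·c + 378 - 405·c² + 405·b·c² - 225·a·c²    [combine like terms]

618·a² + 67·a·c + 885·a - 108·a²·b + 63·a·b·c - 162·a·b + 135·a³ + 90·a²·c + 576·b·c + 108·b - 243·a·b² - 405·b²·c - 486·b² - 171·c + 378 - 405·c² + 405·b·c² - 225·a·c²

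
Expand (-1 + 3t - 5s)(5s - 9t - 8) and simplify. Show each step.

35s - 15t + 8 + 60st - 27t^2 - 25s^2

(-1 + 3t - 5s)(5s - 9t - 8)
= -5s + 9t + 8 + 15st - 27t^2 - 24t - 25s^2 + 45st + 40s    [distributive law]
= 35s - 15t + 8 + 60st - 27t^2 - 25s^2    [combine like terms]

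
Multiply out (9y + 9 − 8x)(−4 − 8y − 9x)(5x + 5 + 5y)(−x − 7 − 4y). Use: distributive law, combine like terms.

−1515x²y + 8510xy + 7495xy² + 5760y + 9180y² + 6120y³ − 655x²y² + 2140xy³ + 1440y⁴ − 1715x³y − 380x² + 3155x + 1260 − 2635x³ − 360x⁴

(9y + 9 − 8x)(−4 − 8y − 9x)(5x + 5 + 5y)(−x − 7 − 4y)
= (−36y − 72y² − 81xy − 36 − 72y − 81x + 32x + 64xy + 72x²)(5x + 5 + 5y)(−x − 7 − 4y)    [distributive law]
= (−108y − 72y² − 17xy − 36 − 49x + 72x²)(5x + 5 + 5y)(−x − 7 − 4y)    [combine like terms]
= (−540xy − 540y − 540y² − 360xy² − 360y² − 360y³ − 85x²y − 85xy − 85xy² − 180x − 180 − 180y − 245x² − 245x − 245xy + 360x³ + 360x² + 360x²y)(−x − 7 − 4y)    [distributive law]
= (−870xy − 720y − 900y² − 445xy² − 360y³ + 275x²y − 425x − 180 + 115x² + 360x³)(−x − 7 − 4y)    [combine like terms]
= 870x²y + 6090xy + 3480xy² + 720xy + 5040y + 2880y² + 900xy² + 6300y² + 3600y³ + 445x²y² + 3115xy² + 1780xy³ + 360xy³ + 2520y³ + 1440y⁴ − 275x³y − 1925x²y − 1100x²y² + 425x² + 2975x + 1700xy + 180x + 1260 + 720y − 115x³ − 805x² − 460x²y − 360x⁴ − 2520x³ − 1440x³y    [distributive law]
= −1515x²y + 8510xy + 7495xy² + 5760y + 9180y² + 6120y³ − 655x²y² + 2140xy³ + 1440y⁴ − 1715x³y − 380x² + 3155x + 1260 − 2635x³ − 360x⁴    [combine like terms]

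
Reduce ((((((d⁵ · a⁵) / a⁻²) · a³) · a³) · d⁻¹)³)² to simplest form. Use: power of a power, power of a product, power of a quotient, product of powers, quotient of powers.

((((((d⁵ · a⁵) / a⁻²) · a³) · a³) · d⁻¹)³)²
= (((((d⁵ · a⁵) / a⁻²) · a³) · a³) · d⁻¹)⁶    [power of a power]
= (((((d⁵ · a⁵) / a⁻²) · a³) · a³)⁶) · ((d⁻¹)⁶)    [power of a product]
= (((((d⁵ · a⁵) / a⁻²) · a³)⁶) · ((a³)⁶)) · ((d⁻¹)⁶)    [power of a product]
= (((((d⁵ · a⁵) / a⁻²)⁶) · ((a³)⁶)) · ((a³)⁶)) · ((d⁻¹)⁶)    [power of a product]
= (((((d⁵ · a⁵)⁶) / ((a⁻²)⁶)) · ((a³)⁶)) · ((a³)⁶)) · ((d⁻¹)⁶)    [power of a quotient]
= ((((((d⁵)⁶) · ((a⁵)⁶)) / ((a⁻²)⁶)) · ((a³)⁶)) · ((a³)⁶)) · ((d⁻¹)⁶)    [power of a product]
= ((((d³⁰ · ((a⁵)⁶)) / ((a⁻²)⁶)) · ((a³)⁶)) · ((a³)⁶)) · ((d⁻¹)⁶)    [power of a power]
= ((((d³⁰ · a³⁰) / ((a⁻²)⁶)) · ((a³)⁶)) · ((a³)⁶)) · ((d⁻¹)⁶)    [power of a power]
= ((((d³⁰ · a³⁰) / a⁻¹²) · ((a³)⁶)) · ((a³)⁶)) · ((d⁻¹)⁶)    [power of a power]
= ((((d³⁰ · a³⁰) / a⁻¹²) · a¹⁸) · ((a³)⁶)) · ((d⁻¹)⁶)    [power of a power]
= ((((d³⁰ · a³⁰) / a⁻¹²) · a¹⁸) · a¹⁸) · ((d⁻¹)⁶)    [power of a power]
= ((((d³⁰ · a³⁰) / a⁻¹²) · a¹⁸) · a¹⁸) · d⁻⁶    [power of a power]
= a⁷⁸d²⁴    [quotient of powers; product of powers]

a⁷⁸d²⁴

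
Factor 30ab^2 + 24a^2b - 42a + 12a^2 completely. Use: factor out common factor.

30ab^2 + 24a^2b - 42a + 12a^2
= 6(5ab^2 + 4a^2b - 7a + 2a^2)    [factor out 6]
= 6a(5b^2 + 4ab - 7 + 2a)    [factor out a]

6a(5b^2 + 4ab - 7 + 2a)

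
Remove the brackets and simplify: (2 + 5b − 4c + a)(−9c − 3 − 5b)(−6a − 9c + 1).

54ac + 90c^2 + 48c + 33a − 6 + 145ab + 200bc − 25b + 195abc + 225bc^2 + 150ab^2 + 225b^2c − 25b^2 − 135ac^2 − 324c^3 + 54a^2c + 18a^2 + 30a^2b

(2 + 5b − 4c + a)(−9c − 3 − 5b)(−6a − 9c + 1)
= (−18c − 6 − 10b − 45bc − 15b − 25b^2 + 36c^2 + 12c + 20bc − 9ac − 3a − 5ab)(−6a − 9c + 1)    [distributive law]
= (−6c − 6 − 25b − 25bc − 25b^2 + 36c^2 − 9ac − 3a − 5ab)(−6a − 9c + 1)    [combine like terms]
= 36ac + 54c^2 − 6c + 36a + 54c − 6 + 150ab + 225bc − 25b + 150abc + 225bc^2 − 25bc + 150ab^2 + 225b^2c − 25b^2 − 216ac^2 − 324c^3 + 36c^2 + 54a^2c + 81ac^2 − 9ac + 18a^2 + 27ac − 3a + 30a^2b + 45abc − 5ab    [distributive law]
= 54ac + 90c^2 + 48c + 33a − 6 + 145ab + 200bc − 25b + 195abc + 225bc^2 + 150ab^2 + 225b^2c − 25b^2 − 135ac^2 − 324c^3 + 54a^2c + 18a^2 + 30a^2b    [combine like terms]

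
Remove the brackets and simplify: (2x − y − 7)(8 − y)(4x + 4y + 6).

64x^2 + 48xy − 128x − 8x^2y − 4xy^2 + 2y^2 − 230y + 4y^3 − 336

(2x − y − 7)(8 − y)(4x + 4y + 6)
= (16x − 2xy − 8y + y^2 − 56 + 7y)(4x + 4y + 6)    [distributive law]
= (16x − 2xy − y + y^2 − 56)(4x + 4y + 6)    [combine like terms]
= 64x^2 + 64xy + 96x − 8x^2y − 8xy^2 − 12xy − 4xy − 4y^2 − 6y + 4xy^2 + 4y^3 + 6y^2 − 224x − 224y − 336    [distributive law]
= 64x^2 + 48xy − 128x − 8x^2y − 4xy^2 + 2y^2 − 230y + 4y^3 − 336    [combine like terms]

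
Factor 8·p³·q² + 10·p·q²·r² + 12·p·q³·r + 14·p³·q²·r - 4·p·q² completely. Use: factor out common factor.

8·p³·q² + 10·p·q²·r² + 12·p·q³·r + 14·p³·q²·r - 4·p·q²
= 2(4·p³·q² + 5·p·q²·r² + 6·p·q³·r + 7·p³·q²·r - 2·p·q²)    [factor out 2]
= 2·p·q²(4·p² + 5·r² + 6·q·r + 7·p²·r - 2)    [factor out p·q²]

2·p·q²(4·p² + 5·r² + 6·q·r + 7·p²·r - 2)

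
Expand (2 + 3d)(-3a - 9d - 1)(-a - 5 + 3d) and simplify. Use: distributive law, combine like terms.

6a^2 + 32a + 48ad + 99d + 72d^2 + 10 + 9a^2d - 81d^3

(2 + 3d)(-3a - 9d - 1)(-a - 5 + 3d)
= (-6a - 18d - 2 - 9ad - 27d^2 - 3d)(-a - 5 + 3d)    [distributive law]
= (-6a - 21d - 2 - 9ad - 27d^2)(-a - 5 + 3d)    [combine like terms]
= 6a^2 + 30a - 18ad + 21ad + 105d - 63d^2 + 2a + 10 - 6d + 9a^2d + 45ad - 27ad^2 + 27ad^2 + 135d^2 - 81d^3    [distributive law]
= 6a^2 + 32a + 48ad + 99d + 72d^2 + 10 + 9a^2d - 81d^3    [combine like terms]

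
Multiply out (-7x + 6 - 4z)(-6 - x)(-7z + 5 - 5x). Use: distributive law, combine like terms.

-352xz + 360x - 145x^2 - 69x^2z - 35x^3 + 372z - 180 - 168z^2 - 28xz^2

(-7x + 6 - 4z)(-6 - x)(-7z + 5 - 5x)
= (42x + 7x^2 - 36 - 6x + 24z + 4xz)(-7z + 5 - 5x)    [distributive law]
= (36x + 7x^2 - 36 + 24z + 4xz)(-7z + 5 - 5x)    [combine like terms]
= -252xz + 180x - 180x^2 - 49x^2z + 35x^2 - 35x^3 + 252z - 180 + 180x - 168z^2 + 120z - 120xz - 28xz^2 + 20xz - 20x^2z    [distributive law]
= -352xz + 360x - 145x^2 - 69x^2z - 35x^3 + 372z - 180 - 168z^2 - 28xz^2    [combine like terms]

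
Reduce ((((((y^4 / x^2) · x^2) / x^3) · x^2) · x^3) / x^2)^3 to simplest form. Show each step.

((((((y^4 / x^2) · x^2) / x^3) · x^2) · x^3) / x^2)^3
= ((((((y^4 / x^2) · x^2) / x^3) · x^2) · x^3)^3) / ((x^2)^3)    [power of a quotient]
= ((((((y^4 / x^2) · x^2) / x^3) · x^2)^3) · ((x^3)^3)) / ((x^2)^3)    [power of a product]
= ((((((y^4 / x^2) · x^2) / x^3)^3) · ((x^2)^3)) · ((x^3)^3)) / ((x^2)^3)    [power of a product]
= ((((((y^4 / x^2) · x^2)^3) / ((x^3)^3)) · ((x^2)^3)) · ((x^3)^3)) / ((x^2)^3)    [power of a quotient]
= ((((((y^4 / x^2)^3) · ((x^2)^3)) / ((x^3)^3)) · ((x^2)^3)) · ((x^3)^3)) / ((x^2)^3)    [power of a product]
= (((((((y^4)^3) / ((x^2)^3)) · ((x^2)^3)) / ((x^3)^3)) · ((x^2)^3)) · ((x^3)^3)) / ((x^2)^3)    [power of a quotient]
= (((((y^12 / ((x^2)^3)) · ((x^2)^3)) / ((x^3)^3)) · ((x^2)^3)) · ((x^3)^3)) / ((x^2)^3)    [power of a power]
= (((((y^12 / x^6) · ((x^2)^3)) / ((x^3)^3)) · ((x^2)^3)) · ((x^3)^3)) / ((x^2)^3)    [power of a power]
= (((((y^12 / x^6) · x^6) / ((x^3)^3)) · ((x^2)^3)) · ((x^3)^3)) / ((x^2)^3)    [power of a power]
= (((((y^12 / x^6) · x^6) / x^9) · ((x^2)^3)) · ((x^3)^3)) / ((x^2)^3)    [power of a power]
= (((((y^12 / x^6) · x^6) / x^9) · x^6) · ((x^3)^3)) / ((x^2)^3)    [power of a power]
= (((((y^12 / x^6) · x^6) / x^9) · x^6) · x^9) / ((x^2)^3)    [power of a power]
= (((((y^12 / x^6) · x^6) / x^9) · x^6) · x^9) / x^6    [power of a power]
= y^12    [quotient of powers; product of powers]

y^12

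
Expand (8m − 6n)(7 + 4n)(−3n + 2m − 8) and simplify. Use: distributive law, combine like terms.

−508mn + 112m^2 − 448m − 144mn^2 + 64m^2n + 318n^2 + 336n + 72n^3

(8m − 6n)(7 + 4n)(−3n + 2m − 8)
= (56m + 32mn − 42n − 24n^2)(−3n + 2m − 8)    [distributive law]
= −168mn + 112m^2 − 448m − 96mn^2 + 64m^2n − 256mn + 126n^2 − 84mn + 336n + 72n^3 − 48mn^2 + 192n^2    [distributive law]
= −508mn + 112m^2 − 448m − 144mn^2 + 64m^2n + 318n^2 + 336n + 72n^3    [combine like terms]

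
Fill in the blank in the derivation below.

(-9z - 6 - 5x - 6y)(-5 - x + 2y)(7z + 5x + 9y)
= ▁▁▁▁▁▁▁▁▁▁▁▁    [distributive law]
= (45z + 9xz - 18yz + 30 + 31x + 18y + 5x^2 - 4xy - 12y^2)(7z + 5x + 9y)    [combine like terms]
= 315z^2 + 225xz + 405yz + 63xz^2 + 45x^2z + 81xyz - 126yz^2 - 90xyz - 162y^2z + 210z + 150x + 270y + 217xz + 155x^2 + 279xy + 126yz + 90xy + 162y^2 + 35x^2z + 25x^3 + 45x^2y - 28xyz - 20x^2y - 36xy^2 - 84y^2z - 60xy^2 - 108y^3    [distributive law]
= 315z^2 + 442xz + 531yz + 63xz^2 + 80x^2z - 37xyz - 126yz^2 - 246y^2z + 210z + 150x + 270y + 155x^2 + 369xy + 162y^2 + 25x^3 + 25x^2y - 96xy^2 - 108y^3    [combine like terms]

By distributive law:

(45z + 9xz - 18yz + 30 + 6x - 12y + 25x + 5x^2 - 10xy + 30y + 6xy - 12y^2)(7z + 5x + 9y)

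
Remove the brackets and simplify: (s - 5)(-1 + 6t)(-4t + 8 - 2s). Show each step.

(s - 5)(-1 + 6t)(-4t + 8 - 2s)
= (-s + 6st + 5 - 30t)(-4t + 8 - 2s)    [distributive law]
= 4st - 8s + 2s² - 24st² + 48st - 12s²t - 20t + 40 - 10s + 120t² - 240t + 60st    [distributive law]
= 112st - 18s + 2s² - 24st² - 12s²t - 260t + 40 + 120t²    [combine like terms]

112st - 18s + 2s² - 24st² - 12s²t - 260t + 40 + 120t²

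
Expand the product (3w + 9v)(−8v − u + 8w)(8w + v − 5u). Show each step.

408vw² − 528v²w − 315uvw − 144uw² + 15u²w + 192w³ − 72v³ + 351uv² + 45u²v

(3w + 9v)(−8v − u + 8w)(8w + v − 5u)
= (−24vw − 3uw + 24w² − 72v² − 9uv + 72vw)(8w + v − 5u)    [distributive law]
= (48vw − 3uw + 24w² − 72v² − 9uv)(8w + v − 5u)    [combine like terms]
= 384vw² + 48v²w − 240uvw − 24uw² − 3uvw + 15u²w + 192w³ + 24vw² − 120uw² − 576v²w − 72v³ + 360uv² − 72uvw − 9uv² + 45u²v    [distributive law]
= 408vw² − 528v²w − 315uvw − 144uw² + 15u²w + 192w³ − 72v³ + 351uv² + 45u²v    [combine like terms]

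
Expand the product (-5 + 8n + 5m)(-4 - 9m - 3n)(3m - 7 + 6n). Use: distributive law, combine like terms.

-115m - 140 + 239n + 390m^2 + 708mn + 66n^2 - 531m^2n - 594mn^2 - 144n^3 - 135m^3

(-5 + 8n + 5m)(-4 - 9m - 3n)(3m - 7 + 6n)
= (20 + 45m + 15n - 32n - 72mn - 24n^2 - 20m - 45m^2 - 15mn)(3m - 7 + 6n)    [distributive law]
= (20 + 25m - 17n - 87mn - 24n^2 - 45m^2)(3m - 7 + 6n)    [combine like terms]
= 60m - 140 + 120n + 75m^2 - 175m + 150mn - 51mn + 119n - 102n^2 - 261m^2n + 609mn - 522mn^2 - 72mn^2 + 168n^2 - 144n^3 - 135m^3 + 315m^2 - 270m^2n    [distributive law]
= -115m - 140 + 239n + 390m^2 + 708mn + 66n^2 - 531m^2n - 594mn^2 - 144n^3 - 135m^3    [combine like terms]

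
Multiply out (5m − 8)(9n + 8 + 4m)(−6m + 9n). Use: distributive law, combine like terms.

(5m − 8)(9n + 8 + 4m)(−6m + 9n)
= (45mn + 40m + 20m^2 − 72n − 64 − 32m)(−6m + 9n)    [distributive law]
= (45mn + 8m + 20m^2 − 72n − 64)(−6m + 9n)    [combine like terms]
= −270m^2n + 405mn^2 − 48m^2 + 72mn − 120m^3 + 180m^2n + 432mn − 648n^2 + 384m − 576n    [distributive law]
= −90m^2n + 405mn^2 − 48m^2 + 504mn − 120m^3 − 648n^2 + 384m − 576n    [combine like terms]

−90m^2n + 405mn^2 − 48m^2 + 504mn − 120m^3 − 648n^2 + 384m − 576n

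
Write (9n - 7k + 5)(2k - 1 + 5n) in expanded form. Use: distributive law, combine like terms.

(9n - 7k + 5)(2k - 1 + 5n)
= 18kn - 9n + 45n^2 - 14k^2 + 7k - 35kn + 10k - 5 + 25n    [distributive law]
= -17kn + 16n + 45n^2 - 14k^2 + 17k - 5    [combine like terms]

-17kn + 16n + 45n^2 - 14k^2 + 17k - 5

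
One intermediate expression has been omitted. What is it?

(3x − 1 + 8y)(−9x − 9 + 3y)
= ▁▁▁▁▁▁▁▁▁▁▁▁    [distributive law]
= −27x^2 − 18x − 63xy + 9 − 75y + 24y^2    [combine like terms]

Applying distributive law to the line above:

−27x^2 − 27x + 9xy + 9x + 9 − 3y − 72xy − 72y + 24y^2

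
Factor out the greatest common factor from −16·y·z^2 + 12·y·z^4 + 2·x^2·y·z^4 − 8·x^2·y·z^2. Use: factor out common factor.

2·y·z^2(−8 + 6·z^2 + x^2·z^2 − 4·x^2)

−16·y·z^2 + 12·y·z^4 + 2·x^2·y·z^4 − 8·x^2·y·z^2
= 2(−8·y·z^2 + 6·y·z^4 + x^2·y·z^4 − 4·x^2·y·z^2)    [factor out 2]
= 2·y·z^2(−8 + 6·z^2 + x^2·z^2 − 4·x^2)    [factor out y·z^2]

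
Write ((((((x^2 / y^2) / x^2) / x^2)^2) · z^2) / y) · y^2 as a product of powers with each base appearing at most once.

((((((x^2 / y^2) / x^2) / x^2)^2) · z^2) / y) · y^2
= ((((((x^2 / y^2) / x^2)^2) / ((x^2)^2)) · z^2) / y) · y^2    [power of a quotient]
= ((((((x^2 / y^2)^2) / ((x^2)^2)) / ((x^2)^2)) · z^2) / y) · y^2    [power of a quotient]
= (((((((x^2)^2) / ((y^2)^2)) / ((x^2)^2)) / ((x^2)^2)) · z^2) / y) · y^2    [power of a quotient]
= (((((x^4 / ((y^2)^2)) / ((x^2)^2)) / ((x^2)^2)) · z^2) / y) · y^2    [power of a power]
= (((((x^4 / y^4) / ((x^2)^2)) / ((x^2)^2)) · z^2) / y) · y^2    [power of a power]
= (((((x^4 / y^4) / x^4) / ((x^2)^2)) · z^2) / y) · y^2    [power of a power]
= (((((x^4 / y^4) / x^4) / x^4) · z^2) / y) · y^2    [power of a power]
= x^(-4)y^(-3)z^2    [quotient of powers; product of powers]

x^(-4)y^(-3)z^2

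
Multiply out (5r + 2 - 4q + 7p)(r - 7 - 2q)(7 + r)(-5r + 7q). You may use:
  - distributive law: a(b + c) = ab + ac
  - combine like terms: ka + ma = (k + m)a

-10r³ + 384qr² - 25r⁴ + 105qr³ + 1225r² - 2555qr - 798q²r - 138q²r² + 490r - 686q + 1176q² + 392q³ + 56q³r - 35pr³ + 119pqr² + 1715pr - 2401pq + 490pqr - 686pq² - 98pq²r

(5r + 2 - 4q + 7p)(r - 7 - 2q)(7 + r)(-5r + 7q)
= (5r² - 35r - 10qr + 2r - 14 - 4q - 4qr + 28q + 8q² + 7pr - 49p - 14pq)(7 + r)(-5r + 7q)    [distributive law]
= (5r² - 33r - 14qr - 14 + 24q + 8q² + 7pr - 49p - 14pq)(7 + r)(-5r + 7q)    [combine like terms]
= (35r² + 5r³ - 231r - 33r² - 98qr - 14qr² - 98 - 14r + 168q + 24qr + 56q² + 8q²r + 49pr + 7pr² - 343p - 49pr - 98pq - 14pqr)(-5r + 7q)    [distributive law]
= (2r² + 5r³ - 245r - 74qr - 14qr² - 98 + 168q + 56q² + 8q²r + 7pr² - 343p - 98pq - 14pqr)(-5r + 7q)    [combine like terms]
= -10r³ + 14qr² - 25r⁴ + 35qr³ + 1225r² - 1715qr + 370qr² - 518q²r + 70qr³ - 98q²r² + 490r - 686q - 840qr + 1176q² - 280q²r + 392q³ - 40q²r² + 56q³r - 35pr³ + 49pqr² + 1715pr - 2401pq + 490pqr - 686pq² + 70pqr² - 98pq²r    [distributive law]
= -10r³ + 384qr² - 25r⁴ + 105qr³ + 1225r² - 2555qr - 798q²r - 138q²r² + 490r - 686q + 1176q² + 392q³ + 56q³r - 35pr³ + 119pqr² + 1715pr - 2401pq + 490pqr - 686pq² - 98pq²r    [combine like terms]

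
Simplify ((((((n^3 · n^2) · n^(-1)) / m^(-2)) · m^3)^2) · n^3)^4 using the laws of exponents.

((((((n^3 · n^2) · n^(-1)) / m^(-2)) · m^3)^2) · n^3)^4
= ((((((n^3 · n^2) · n^(-1)) / m^(-2)) · m^3)^2)^4) · ((n^3)^4)    [power of a product]
= (((((n^3 · n^2) · n^(-1)) / m^(-2)) · m^3)^8) · ((n^3)^4)    [power of a power]
= (((((n^3 · n^2) · n^(-1)) / m^(-2))^8) · ((m^3)^8)) · ((n^3)^4)    [power of a product]
= (((((n^3 · n^2) · n^(-1))^8) / ((m^(-2))^8)) · ((m^3)^8)) · ((n^3)^4)    [power of a quotient]
= (((((n^3 · n^2)^8) · ((n^(-1))^8)) / ((m^(-2))^8)) · ((m^3)^8)) · ((n^3)^4)    [power of a product]
= ((((((n^3)^8) · ((n^2)^8)) · ((n^(-1))^8)) / ((m^(-2))^8)) · ((m^3)^8)) · ((n^3)^4)    [power of a product]
= ((((n^24 · ((n^2)^8)) · ((n^(-1))^8)) / ((m^(-2))^8)) · ((m^3)^8)) · ((n^3)^4)    [power of a power]
= ((((n^24 · n^16) · ((n^(-1))^8)) / ((m^(-2))^8)) · ((m^3)^8)) · ((n^3)^4)    [power of a power]
= (((n^40 · ((n^(-1))^8)) / ((m^(-2))^8)) · ((m^3)^8)) · ((n^3)^4)    [product of powers]
= (((n^40 · n^(-8)) / ((m^(-2))^8)) · ((m^3)^8)) · ((n^3)^4)    [power of a power]
= ((n^32 / ((m^(-2))^8)) · ((m^3)^8)) · ((n^3)^4)    [product of powers]
= ((n^32 / m^(-16)) · ((m^3)^8)) · ((n^3)^4)    [power of a power]
= ((n^32 / m^(-16)) · m^24) · ((n^3)^4)    [power of a power]
= ((n^32 / m^(-16)) · m^24) · n^12    [power of a power]
= m^40n^44    [quotient of powers; product of powers]

m^40n^44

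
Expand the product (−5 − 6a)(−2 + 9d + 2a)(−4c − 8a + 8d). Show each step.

(−5 − 6a)(−2 + 9d + 2a)(−4c − 8a + 8d)
= (10 − 45d − 10a + 12a − 54ad − 12a^2)(−4c − 8a + 8d)    [distributive law]
= (10 − 45d + 2a − 54ad − 12a^2)(−4c − 8a + 8d)    [combine like terms]
= −40c − 80a + 80d + 180cd + 360ad − 360d^2 − 8ac − 16a^2 + 16ad + 216acd + 432a^2d − 432ad^2 + 48a^2c + 96a^3 − 96a^2d    [distributive law]
= −40c − 80a + 80d + 180cd + 376ad − 360d^2 − 8ac − 16a^2 + 216acd + 336a^2d − 432ad^2 + 48a^2c + 96a^3    [combine like terms]

−40c − 80a + 80d + 180cd + 376ad − 360d^2 − 8ac − 16a^2 + 216acd + 336a^2d − 432ad^2 + 48a^2c + 96a^3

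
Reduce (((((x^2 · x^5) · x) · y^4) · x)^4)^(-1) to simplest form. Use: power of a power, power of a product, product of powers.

(((((x^2 · x^5) · x) · y^4) · x)^4)^(-1)
= ((((x^2 · x^5) · x) · y^4) · x)^(-4)    [power of a power]
= ((((x^2 · x^5) · x) · y^4)^(-4)) · (x^(-4))    [power of a product]
= ((((x^2 · x^5) · x)^(-4)) · ((y^4)^(-4))) · (x^(-4))    [power of a product]
= ((((x^2 · x^5)^(-4)) · (x^(-4))) · ((y^4)^(-4))) · (x^(-4))    [power of a product]
= (((((x^2)^(-4)) · ((x^5)^(-4))) · (x^(-4))) · ((y^4)^(-4))) · (x^(-4))    [power of a product]
= (((x^(-8) · ((x^5)^(-4))) · (x^(-4))) · ((y^4)^(-4))) · (x^(-4))    [power of a power]
= (((x^(-8) · x^(-20)) · (x^(-4))) · ((y^4)^(-4))) · (x^(-4))    [power of a power]
= ((x^(-28) · (x^(-4))) · ((y^4)^(-4))) · (x^(-4))    [product of powers]
= (x^(-32) · ((y^4)^(-4))) · (x^(-4))    [product of powers]
= (x^(-32) · y^(-16)) · (x^(-4))    [power of a power]
= x^(-36)·y^(-16)    [product of powers]

x^(-36)·y^(-16)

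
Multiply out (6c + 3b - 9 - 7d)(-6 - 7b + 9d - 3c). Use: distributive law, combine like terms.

(6c + 3b - 9 - 7d)(-6 - 7b + 9d - 3c)
= -36c - 42bc + 54cd - 18c^2 - 18b - 21b^2 + 27bd - 9bc + 54 + 63b - 81d + 27c + 42d + 49bd - 63d^2 + 21cd    [distributive law]
= -9c - 51bc + 75cd - 18c^2 + 45b - 21b^2 + 76bd + 54 - 39d - 63d^2    [combine like terms]

-9c - 51bc + 75cd - 18c^2 + 45b - 21b^2 + 76bd + 54 - 39d - 63d^2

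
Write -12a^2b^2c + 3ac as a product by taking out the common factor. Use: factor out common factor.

3ac(-4ab^2 + 1)

-12a^2b^2c + 3ac
= 3(-4a^2b^2c + ac)    [factor out 3]
= 3ac(-4ab^2 + 1)    [factor out ac]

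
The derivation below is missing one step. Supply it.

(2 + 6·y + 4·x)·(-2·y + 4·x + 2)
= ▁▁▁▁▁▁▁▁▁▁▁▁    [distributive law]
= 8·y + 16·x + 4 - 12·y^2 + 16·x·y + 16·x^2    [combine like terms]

Applying distributive law to the line above:

-4·y + 8·x + 4 - 12·y^2 + 24·x·y + 12·y - 8·x·y + 16·x^2 + 8·x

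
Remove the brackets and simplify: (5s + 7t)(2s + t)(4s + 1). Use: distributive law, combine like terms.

40s^3 + 10s^2 + 76s^2t + 19st + 28st^2 + 7t^2

(5s + 7t)(2s + t)(4s + 1)
= (10s^2 + 5st + 14st + 7t^2)(4s + 1)    [distributive law]
= (10s^2 + 19st + 7t^2)(4s + 1)    [combine like terms]
= 40s^3 + 10s^2 + 76s^2t + 19st + 28st^2 + 7t^2    [distributive law]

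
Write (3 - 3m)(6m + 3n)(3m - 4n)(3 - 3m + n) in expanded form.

162m² - 324m³ + 324m²n - 135mn + 171mn² - 108n² - 36n³ + 162m⁴ - 189m³n - 63m²n² + 36mn³

(3 - 3m)(6m + 3n)(3m - 4n)(3 - 3m + n)
= (18m + 9n - 18m² - 9mn)(3m - 4n)(3 - 3m + n)    [distributive law]
= (54m² - 72mn + 27mn - 36n² - 54m³ + 72m²n - 27m²n + 36mn²)(3 - 3m + n)    [distributive law]
= (54m² - 45mn - 36n² - 54m³ + 45m²n + 36mn²)(3 - 3m + n)    [combine like terms]
= 162m² - 162m³ + 54m²n - 135mn + 135m²n - 45mn² - 108n² + 108mn² - 36n³ - 162m³ + 162m⁴ - 54m³n + 135m²n - 135m³n + 45m²n² + 108mn² - 108m²n² + 36mn³    [distributive law]
= 162m² - 324m³ + 324m²n - 135mn + 171mn² - 108n² - 36n³ + 162m⁴ - 189m³n - 63m²n² + 36mn³    [combine like terms]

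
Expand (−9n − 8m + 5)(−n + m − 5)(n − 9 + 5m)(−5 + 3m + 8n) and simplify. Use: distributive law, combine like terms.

(−9n − 8m + 5)(−n + m − 5)(n − 9 + 5m)(−5 + 3m + 8n)
= (9n² − 9mn + 45n + 8mn − 8m² + 40m − 5n + 5m − 25)(n − 9 + 5m)(−5 + 3m + 8n)    [distributive law]
= (9n² − mn + 40n − 8m² + 45m − 25)(n − 9 + 5m)(−5 + 3m + 8n)    [combine like terms]
= (9n³ − 81n² + 45mn² − mn² + 9mn − 5m²n + 40n² − 360n + 200mn − 8m²n + 72m² − 40m³ + 45mn − 405m + 225m² − 25n + 225 − 125m)(−5 + 3m + 8n)    [distributive law]
= (9n³ − 41n² + 44mn² + 254mn − 13m²n − 385n + 297m² − 40m³ − 530m + 225)(−5 + 3m + 8n)    [combine like terms]
= −45n³ + 27mn³ + 72n⁴ + 205n² − 123mn² − 328n³ − 220mn² + 132m²n² + 352mn³ − 1270mn + 762m²n + 2032mn² + 65m²n − 39m³n − 104m²n² + 1925n − 1155mn − 3080n² − 1485m² + 891m³ + 2376m²n + 200m³ − 120m⁴ − 320m³n + 2650m − 1590m² − 4240mn − 1125 + 675m + 1800n    [distributive law]
= −373n³ + 379mn³ + 72n⁴ − 2875n² + 1689mn² + 28m²n² − 6665mn + 3203m²n − 359m³n + 3725n − 3075m² + 1091m³ − 120m⁴ + 3325m − 1125    [combine like terms]

−373n³ + 379mn³ + 72n⁴ − 2875n² + 1689mn² + 28m²n² − 6665mn + 3203m²n − 359m³n + 3725n − 3075m² + 1091m³ − 120m⁴ + 3325m − 1125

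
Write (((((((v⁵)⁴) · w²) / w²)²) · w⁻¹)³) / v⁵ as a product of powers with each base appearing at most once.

(((((((v⁵)⁴) · w²) / w²)²) · w⁻¹)³) / v⁵
= (((((((v⁵)⁴) · w²) / w²)²)³) · ((w⁻¹)³)) / v⁵    [power of a product]
= ((((((v⁵)⁴) · w²) / w²)⁶) · ((w⁻¹)³)) / v⁵    [power of a power]
= ((((((v⁵)⁴) · w²)⁶) / ((w²)⁶)) · ((w⁻¹)³)) / v⁵    [power of a quotient]
= ((((((v⁵)⁴)⁶) · ((w²)⁶)) / ((w²)⁶)) · ((w⁻¹)³)) / v⁵    [power of a product]
= (((((v⁵)²⁴) · ((w²)⁶)) / ((w²)⁶)) · ((w⁻¹)³)) / v⁵    [power of a power]
= (((v¹²⁰ · ((w²)⁶)) / ((w²)⁶)) · ((w⁻¹)³)) / v⁵    [power of a power]
= (((v¹²⁰ · w¹²) / ((w²)⁶)) · ((w⁻¹)³)) / v⁵    [power of a power]
= (((v¹²⁰ · w¹²) / w¹²) · ((w⁻¹)³)) / v⁵    [power of a power]
= (((v¹²⁰ · w¹²) / w¹²) · w⁻³) / v⁵    [power of a power]
= v¹¹⁵w⁻³    [quotient of powers; product of powers]

v¹¹⁵w⁻³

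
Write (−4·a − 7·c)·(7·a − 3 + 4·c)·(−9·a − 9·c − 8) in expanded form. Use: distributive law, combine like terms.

252·a^3 + 837·a^2·c + 116·a^2 + 223·a·c − 96·a + 837·a·c^2 + 35·c^2 − 168·c + 252·c^3

(−4·a − 7·c)·(7·a − 3 + 4·c)·(−9·a − 9·c − 8)
= (−28·a^2 + 12·a − 16·a·c − 49·a·c + 21·c − 28·c^2)·(−9·a − 9·c − 8)    [distributive law]
= (−28·a^2 + 12·a − 65·a·c + 21·c − 28·c^2)·(−9·a − 9·c − 8)    [combine like terms]
= 252·a^3 + 252·a^2·c + 224·a^2 − 108·a^2 − 108·a·c − 96·a + 585·a^2·c + 585·a·c^2 + 520·a·c − 189·a·c − 189·c^2 − 168·c + 252·a·c^2 + 252·c^3 + 224·c^2    [distributive law]
= 252·a^3 + 837·a^2·c + 116·a^2 + 223·a·c − 96·a + 837·a·c^2 + 35·c^2 − 168·c + 252·c^3    [combine like terms]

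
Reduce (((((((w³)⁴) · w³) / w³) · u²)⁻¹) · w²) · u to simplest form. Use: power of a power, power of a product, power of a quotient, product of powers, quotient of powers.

u⁻¹·w⁻¹⁰

(((((((w³)⁴) · w³) / w³) · u²)⁻¹) · w²) · u
= (((((((w³)⁴) · w³) / w³)⁻¹) · ((u²)⁻¹)) · w²) · u    [power of a product]
= (((((((w³)⁴) · w³)⁻¹) / ((w³)⁻¹)) · ((u²)⁻¹)) · w²) · u    [power of a quotient]
= (((((((w³)⁴)⁻¹) · ((w³)⁻¹)) / ((w³)⁻¹)) · ((u²)⁻¹)) · w²) · u    [power of a product]
= ((((((w³)⁻⁴) · ((w³)⁻¹)) / ((w³)⁻¹)) · ((u²)⁻¹)) · w²) · u    [power of a power]
= ((((w⁻¹² · ((w³)⁻¹)) / ((w³)⁻¹)) · ((u²)⁻¹)) · w²) · u    [power of a power]
= ((((w⁻¹² · w⁻³) / ((w³)⁻¹)) · ((u²)⁻¹)) · w²) · u    [power of a power]
= (((w⁻¹⁵ / ((w³)⁻¹)) · ((u²)⁻¹)) · w²) · u    [product of powers]
= (((w⁻¹⁵ / w⁻³) · ((u²)⁻¹)) · w²) · u    [power of a power]
= ((w⁻¹² · ((u²)⁻¹)) · w²) · u    [quotient of powers]
= ((w⁻¹² · u⁻²) · w²) · u    [power of a power]
= u⁻¹·w⁻¹⁰    [product of powers]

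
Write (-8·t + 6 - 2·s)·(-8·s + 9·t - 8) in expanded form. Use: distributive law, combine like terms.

(-8·t + 6 - 2·s)·(-8·s + 9·t - 8)
= 64·s·t - 72·t^2 + 64·t - 48·s + 54·t - 48 + 16·s^2 - 18·s·t + 16·s    [distributive law]
= 46·s·t - 72·t^2 + 118·t - 32·s - 48 + 16·s^2    [combine like terms]

46·s·t - 72·t^2 + 118·t - 32·s - 48 + 16·s^2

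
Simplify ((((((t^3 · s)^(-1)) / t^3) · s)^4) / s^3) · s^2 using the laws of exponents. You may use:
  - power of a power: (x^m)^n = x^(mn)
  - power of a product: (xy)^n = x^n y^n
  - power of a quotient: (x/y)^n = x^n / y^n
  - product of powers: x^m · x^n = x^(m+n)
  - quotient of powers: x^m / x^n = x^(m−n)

((((((t^3 · s)^(-1)) / t^3) · s)^4) / s^3) · s^2
= ((((((t^3 · s)^(-1)) / t^3)^4) · (s^4)) / s^3) · s^2    [power of a product]
= ((((((t^3 · s)^(-1))^4) / ((t^3)^4)) · (s^4)) / s^3) · s^2    [power of a quotient]
= (((((t^3 · s)^(-4)) / ((t^3)^4)) · (s^4)) / s^3) · s^2    [power of a power]
= ((((((t^3)^(-4)) · (s^(-4))) / ((t^3)^4)) · (s^4)) / s^3) · s^2    [power of a product]
= ((((t^(-12) · (s^(-4))) / ((t^3)^4)) · (s^4)) / s^3) · s^2    [power of a power]
= ((((t^(-12) · s^(-4)) / t^12) · (s^4)) / s^3) · s^2    [power of a power]
= s^(-1)t^(-24)    [quotient of powers; product of powers]

s^(-1)t^(-24)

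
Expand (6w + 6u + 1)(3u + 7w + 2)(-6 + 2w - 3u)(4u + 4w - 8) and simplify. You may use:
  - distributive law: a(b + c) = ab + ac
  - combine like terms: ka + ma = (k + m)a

(6w + 6u + 1)(3u + 7w + 2)(-6 + 2w - 3u)(4u + 4w - 8)
= (18uw + 42w^2 + 12w + 18u^2 + 42uw + 12u + 3u + 7w + 2)(-6 + 2w - 3u)(4u + 4w - 8)    [distributive law]
= (60uw + 42w^2 + 19w + 18u^2 + 15u + 2)(-6 + 2w - 3u)(4u + 4w - 8)    [combine like terms]
= (-360uw + 120uw^2 - 180u^2w - 252w^2 + 84w^3 - 126uw^2 - 114w + 38w^2 - 57uw - 108u^2 + 36u^2w - 54u^3 - 90u + 30uw - 45u^2 - 12 + 4w - 6u)(4u + 4w - 8)    [distributive law]
= (-387uw - 6uw^2 - 144u^2w - 214w^2 + 84w^3 - 110w - 153u^2 - 54u^3 - 96u - 12)(4u + 4w - 8)    [combine like terms]
= -1548u^2w - 1548uw^2 + 3096uw - 24u^2w^2 - 24uw^3 + 48uw^2 - 576u^3w - 576u^2w^2 + 1152u^2w - 856uw^2 - 856w^3 + 1712w^2 + 336uw^3 + 336w^4 - 672w^3 - 440uw - 440w^2 + 880w - 612u^3 - 612u^2w + 1224u^2 - 216u^4 - 216u^3w + 432u^3 - 384u^2 - 384uw + 768u - 48u - 48w + 96    [distributive law]
= -1008u^2w - 2356uw^2 + 2272uw - 600u^2w^2 + 312uw^3 - 792u^3w - 1528w^3 + 1272w^2 + 336w^4 + 832w - 180u^3 + 840u^2 - 216u^4 + 720u + 96    [combine like terms]

-1008u^2w - 2356uw^2 + 2272uw - 600u^2w^2 + 312uw^3 - 792u^3w - 1528w^3 + 1272w^2 + 336w^4 + 832w - 180u^3 + 840u^2 - 216u^4 + 720u + 96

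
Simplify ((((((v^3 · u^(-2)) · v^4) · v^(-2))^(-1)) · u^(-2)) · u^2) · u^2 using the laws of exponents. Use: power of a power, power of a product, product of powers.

u^4v^(-5)

((((((v^3 · u^(-2)) · v^4) · v^(-2))^(-1)) · u^(-2)) · u^2) · u^2
= ((((((v^3 · u^(-2)) · v^4)^(-1)) · ((v^(-2))^(-1))) · u^(-2)) · u^2) · u^2    [power of a product]
= ((((((v^3 · u^(-2))^(-1)) · ((v^4)^(-1))) · ((v^(-2))^(-1))) · u^(-2)) · u^2) · u^2    [power of a product]
= (((((((v^3)^(-1)) · ((u^(-2))^(-1))) · ((v^4)^(-1))) · ((v^(-2))^(-1))) · u^(-2)) · u^2) · u^2    [power of a product]
= (((((v^(-3) · ((u^(-2))^(-1))) · ((v^4)^(-1))) · ((v^(-2))^(-1))) · u^(-2)) · u^2) · u^2    [power of a power]
= (((((v^(-3) · u^2) · ((v^4)^(-1))) · ((v^(-2))^(-1))) · u^(-2)) · u^2) · u^2    [power of a power]
= (((((v^(-3) · u^2) · v^(-4)) · ((v^(-2))^(-1))) · u^(-2)) · u^2) · u^2    [power of a power]
= (((((v^(-3) · u^2) · v^(-4)) · v^2) · u^(-2)) · u^2) · u^2    [power of a power]
= u^4v^(-5)    [product of powers]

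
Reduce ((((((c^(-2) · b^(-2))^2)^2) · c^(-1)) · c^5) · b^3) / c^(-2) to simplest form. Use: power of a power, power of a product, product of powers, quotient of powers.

((((((c^(-2) · b^(-2))^2)^2) · c^(-1)) · c^5) · b^3) / c^(-2)
= (((((c^(-2) · b^(-2))^4) · c^(-1)) · c^5) · b^3) / c^(-2)    [power of a power]
= ((((((c^(-2))^4) · ((b^(-2))^4)) · c^(-1)) · c^5) · b^3) / c^(-2)    [power of a product]
= ((((c^(-8) · ((b^(-2))^4)) · c^(-1)) · c^5) · b^3) / c^(-2)    [power of a power]
= ((((c^(-8) · b^(-8)) · c^(-1)) · c^5) · b^3) / c^(-2)    [power of a power]
= b^(-5)c^(-2)    [quotient of powers; product of powers]

b^(-5)c^(-2)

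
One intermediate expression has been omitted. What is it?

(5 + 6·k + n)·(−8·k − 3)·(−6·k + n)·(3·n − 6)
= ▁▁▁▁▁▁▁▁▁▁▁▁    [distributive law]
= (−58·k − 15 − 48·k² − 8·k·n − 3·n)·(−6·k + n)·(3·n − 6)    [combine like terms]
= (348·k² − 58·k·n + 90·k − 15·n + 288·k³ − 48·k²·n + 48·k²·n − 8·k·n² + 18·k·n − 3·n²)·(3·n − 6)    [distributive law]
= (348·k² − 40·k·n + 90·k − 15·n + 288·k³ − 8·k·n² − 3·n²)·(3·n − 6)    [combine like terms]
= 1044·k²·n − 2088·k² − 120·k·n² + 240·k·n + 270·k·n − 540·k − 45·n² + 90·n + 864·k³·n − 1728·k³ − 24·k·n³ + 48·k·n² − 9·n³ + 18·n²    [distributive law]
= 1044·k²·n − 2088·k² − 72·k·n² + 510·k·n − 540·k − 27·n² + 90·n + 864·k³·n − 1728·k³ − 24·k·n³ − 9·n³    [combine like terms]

Applying distributive law to the line above:

(−40·k − 15 − 48·k² − 18·k − 8·k·n − 3·n)·(−6·k + n)·(3·n − 6)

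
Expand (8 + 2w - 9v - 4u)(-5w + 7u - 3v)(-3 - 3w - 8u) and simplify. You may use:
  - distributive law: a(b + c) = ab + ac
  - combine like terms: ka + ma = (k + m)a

120w + 150w² + 50uw - 168u - 364u² + 72v - 45vw + 345uv + 30w³ - 22uw² - 188u²w - 117vw² - 159uvw + 408u²v - 81v² - 81v²w - 216uv² + 224u³

(8 + 2w - 9v - 4u)(-5w + 7u - 3v)(-3 - 3w - 8u)
= (-40w + 56u - 24v - 10w² + 14uw - 6vw + 45vw - 63uv + 27v² + 20uw - 28u² + 12uv)(-3 - 3w - 8u)    [distributive law]
= (-40w + 56u - 24v - 10w² + 34uw + 39vw - 51uv + 27v² - 28u²)(-3 - 3w - 8u)    [combine like terms]
= 120w + 120w² + 320uw - 168u - 168uw - 448u² + 72v + 72vw + 192uv + 30w² + 30w³ + 80uw² - 102uw - 102uw² - 272u²w - 117vw - 117vw² - 312uvw + 153uv + 153uvw + 408u²v - 81v² - 81v²w - 216uv² + 84u² + 84u²w + 224u³    [distributive law]
= 120w + 150w² + 50uw - 168u - 364u² + 72v - 45vw + 345uv + 30w³ - 22uw² - 188u²w - 117vw² - 159uvw + 408u²v - 81v² - 81v²w - 216uv² + 224u³    [combine like terms]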